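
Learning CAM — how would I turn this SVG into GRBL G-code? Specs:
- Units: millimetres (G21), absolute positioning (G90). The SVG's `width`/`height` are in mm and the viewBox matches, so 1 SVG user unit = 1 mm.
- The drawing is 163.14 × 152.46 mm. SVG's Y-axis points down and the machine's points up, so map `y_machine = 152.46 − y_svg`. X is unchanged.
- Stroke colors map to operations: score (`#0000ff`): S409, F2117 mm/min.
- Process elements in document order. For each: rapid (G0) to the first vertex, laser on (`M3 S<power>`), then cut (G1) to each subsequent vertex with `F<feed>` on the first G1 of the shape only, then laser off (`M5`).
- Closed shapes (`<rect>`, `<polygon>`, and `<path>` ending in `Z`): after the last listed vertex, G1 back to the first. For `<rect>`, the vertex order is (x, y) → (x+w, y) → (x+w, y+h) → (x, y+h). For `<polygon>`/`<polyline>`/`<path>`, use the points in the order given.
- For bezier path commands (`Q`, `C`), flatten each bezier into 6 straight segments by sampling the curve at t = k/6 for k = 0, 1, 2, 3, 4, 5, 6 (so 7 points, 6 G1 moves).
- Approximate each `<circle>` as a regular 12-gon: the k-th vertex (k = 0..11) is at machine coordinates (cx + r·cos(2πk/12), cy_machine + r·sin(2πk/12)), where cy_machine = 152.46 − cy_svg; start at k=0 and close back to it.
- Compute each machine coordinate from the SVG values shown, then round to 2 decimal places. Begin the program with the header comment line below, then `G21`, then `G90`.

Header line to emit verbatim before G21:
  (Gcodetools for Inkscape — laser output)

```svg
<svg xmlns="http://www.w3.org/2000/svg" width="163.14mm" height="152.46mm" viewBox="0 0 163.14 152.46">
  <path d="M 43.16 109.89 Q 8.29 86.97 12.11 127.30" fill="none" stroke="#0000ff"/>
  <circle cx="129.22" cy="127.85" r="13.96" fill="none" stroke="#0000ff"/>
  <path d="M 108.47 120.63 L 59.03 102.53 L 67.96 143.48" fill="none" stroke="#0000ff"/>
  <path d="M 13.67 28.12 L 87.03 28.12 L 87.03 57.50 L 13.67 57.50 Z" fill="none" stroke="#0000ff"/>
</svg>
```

(Gcodetools for Inkscape — laser output)
G21
G90
G0 X43.16 Y42.57
M3 S409
G1 X32.61 Y48.45 F2117
G1 X24.21 Y50.82
G1 X17.96 Y49.68
G1 X13.86 Y45.02
G1 X11.91 Y36.85
G1 X12.11 Y25.16
M5
G0 X143.18 Y24.61
M3 S409
G1 X141.31 Y31.59 F2117
G1 X136.20 Y36.70
G1 X129.22 Y38.57
G1 X122.24 Y36.70
G1 X117.13 Y31.59
G1 X115.26 Y24.61
G1 X117.13 Y17.63
G1 X122.24 Y12.52
G1 X129.22 Y10.65
G1 X136.20 Y12.52
G1 X141.31 Y17.63
G1 X143.18 Y24.61
M5
G0 X108.47 Y31.83
M3 S409
G1 X59.03 Y49.93 F2117
G1 X67.96 Y8.98
M5
G0 X13.67 Y124.34
M3 S409
G1 X87.03 Y124.34 F2117
G1 X87.03 Y94.96
G1 X13.67 Y94.96
G1 X13.67 Y124.34
M5

Since the viewBox matches the mm dimensions, user units are millimetres directly. The only transform is the Y-flip y_m = 152.46 − y_svg.

Shape 1 is a quadratic bezier drawn with `<path>`. Its stroke #0000ff means score at S409, F2117. After flipping Y the toolpath is (43.16,42.57) → (32.61,48.45) → (24.21,50.82) → (17.96,49.68) → (13.86,45.02) → (11.91,36.85) → (12.11,25.16).

Shape 2 is a circle drawn with `<circle>`. Its stroke #0000ff means score at S409, F2117. After flipping Y the toolpath is (143.18,24.61) → (141.31,31.59) → (136.20,36.70) → (129.22,38.57) → (122.24,36.70) → (117.13,31.59) → (115.26,24.61) → (117.13,17.63) → (122.24,12.52) → (129.22,10.65) → (136.20,12.52) → (141.31,17.63) → (143.18,24.61), returning to the start.

Shape 3 is a open polyline drawn with `<path>`. Its stroke #0000ff means score at S409, F2117. After flipping Y the toolpath is (108.47,31.83) → (59.03,49.93) → (67.96,8.98).

Shape 4 is a rectangle drawn with `<path>`. Its stroke #0000ff means score at S409, F2117. After flipping Y the toolpath is (13.67,124.34) → (87.03,124.34) → (87.03,94.96) → (13.67,94.96) → (13.67,124.34), returning to the start.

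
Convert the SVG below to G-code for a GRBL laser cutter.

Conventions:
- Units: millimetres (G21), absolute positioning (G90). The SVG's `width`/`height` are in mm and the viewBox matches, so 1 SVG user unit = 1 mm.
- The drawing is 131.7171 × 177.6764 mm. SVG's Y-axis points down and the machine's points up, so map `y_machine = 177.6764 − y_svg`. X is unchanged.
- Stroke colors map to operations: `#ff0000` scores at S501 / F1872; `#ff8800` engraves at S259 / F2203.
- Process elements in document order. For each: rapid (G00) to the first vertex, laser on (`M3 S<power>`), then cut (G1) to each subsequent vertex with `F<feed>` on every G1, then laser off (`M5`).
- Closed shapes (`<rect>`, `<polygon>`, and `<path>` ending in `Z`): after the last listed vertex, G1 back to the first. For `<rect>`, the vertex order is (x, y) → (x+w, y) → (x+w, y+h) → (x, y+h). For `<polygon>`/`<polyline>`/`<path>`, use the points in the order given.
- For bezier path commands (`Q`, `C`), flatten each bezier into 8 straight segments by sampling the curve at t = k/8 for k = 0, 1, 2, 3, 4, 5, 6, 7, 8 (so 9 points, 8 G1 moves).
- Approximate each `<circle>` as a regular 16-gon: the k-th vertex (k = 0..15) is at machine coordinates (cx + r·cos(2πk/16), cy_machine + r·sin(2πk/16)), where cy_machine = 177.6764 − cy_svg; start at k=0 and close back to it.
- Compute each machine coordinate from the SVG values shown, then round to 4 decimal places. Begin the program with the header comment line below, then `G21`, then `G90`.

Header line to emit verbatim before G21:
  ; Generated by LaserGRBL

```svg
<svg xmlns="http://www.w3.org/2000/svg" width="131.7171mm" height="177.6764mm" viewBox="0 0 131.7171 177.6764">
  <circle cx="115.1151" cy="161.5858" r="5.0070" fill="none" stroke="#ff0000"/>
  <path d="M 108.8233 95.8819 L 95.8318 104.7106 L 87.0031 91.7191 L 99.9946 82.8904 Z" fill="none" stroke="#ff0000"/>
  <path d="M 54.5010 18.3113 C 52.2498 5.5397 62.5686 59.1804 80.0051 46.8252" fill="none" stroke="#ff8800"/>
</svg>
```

; Generated by LaserGRBL
G21
G90
G00 X120.1221 Y16.0906
M3 S501
G1 X119.7410 Y18.0067 F1872
G1 X118.6556 Y19.6311 F1872
G1 X117.0312 Y20.7165 F1872
G1 X115.1151 Y21.0976 F1872
G1 X113.1990 Y20.7165 F1872
G1 X111.5746 Y19.6311 F1872
G1 X110.4892 Y18.0067 F1872
G1 X110.1081 Y16.0906 F1872
G1 X110.4892 Y14.1745 F1872
G1 X111.5746 Y12.5501 F1872
G1 X113.1990 Y11.4647 F1872
G1 X115.1151 Y11.0836 F1872
G1 X117.0312 Y11.4647 F1872
G1 X118.6556 Y12.5501 F1872
G1 X119.7410 Y14.1745 F1872
G1 X120.1221 Y16.0906 F1872
M5
G00 X108.8233 Y81.7945
M3 S501
G1 X95.8318 Y72.9658 F1872
G1 X87.0031 Y85.9573 F1872
G1 X99.9946 Y94.7860 F1872
G1 X108.8233 Y81.7945 F1872
M5
G00 X54.5010 Y159.3651
M3 S259
G1 X54.2354 Y161.3000 F2203
G1 X55.0843 Y158.5604 F2203
G1 X56.9838 Y152.6979 F2203
G1 X59.8702 Y145.2643 F2203
G1 X63.6793 Y137.8112 F2203
G1 X68.3475 Y131.8902 F2203
G1 X73.8107 Y129.0529 F2203
G1 X80.0051 Y130.8512 F2203
M5

1 u = 1 mm; y_m = 177.6764 − y.

[1] `<circle>` circle, #ff0000→score S501 F1872: (120.1221,16.0906) → (119.7410,18.0067) → (118.6556,19.6311) → (117.0312,20.7165) → (115.1151,21.0976) → (113.1990,20.7165) → (111.5746,19.6311) → (110.4892,18.0067) → (110.1081,16.0906) → (110.4892,14.1745) → (111.5746,12.5501) → (113.1990,11.4647) → (115.1151,11.0836) → (117.0312,11.4647) → (118.6556,12.5501) → (119.7410,14.1745) → (120.1221,16.0906) (closed)

[2] `<path>` regular polygon, #ff0000→score S501 F1872: (108.8233,81.7945) → (95.8318,72.9658) → (87.0031,85.9573) → (99.9946,94.7860) → (108.8233,81.7945) (closed)

[3] `<path>` cubic bezier, #ff8800→engrave S259 F2203: (54.5010,159.3651) → (54.2354,161.3000) → (55.0843,158.5604) → (56.9838,152.6979) → (59.8702,145.2643) → (63.6793,137.8112) → (68.3475,131.8902) → (73.8107,129.0529) → (80.0051,130.8512)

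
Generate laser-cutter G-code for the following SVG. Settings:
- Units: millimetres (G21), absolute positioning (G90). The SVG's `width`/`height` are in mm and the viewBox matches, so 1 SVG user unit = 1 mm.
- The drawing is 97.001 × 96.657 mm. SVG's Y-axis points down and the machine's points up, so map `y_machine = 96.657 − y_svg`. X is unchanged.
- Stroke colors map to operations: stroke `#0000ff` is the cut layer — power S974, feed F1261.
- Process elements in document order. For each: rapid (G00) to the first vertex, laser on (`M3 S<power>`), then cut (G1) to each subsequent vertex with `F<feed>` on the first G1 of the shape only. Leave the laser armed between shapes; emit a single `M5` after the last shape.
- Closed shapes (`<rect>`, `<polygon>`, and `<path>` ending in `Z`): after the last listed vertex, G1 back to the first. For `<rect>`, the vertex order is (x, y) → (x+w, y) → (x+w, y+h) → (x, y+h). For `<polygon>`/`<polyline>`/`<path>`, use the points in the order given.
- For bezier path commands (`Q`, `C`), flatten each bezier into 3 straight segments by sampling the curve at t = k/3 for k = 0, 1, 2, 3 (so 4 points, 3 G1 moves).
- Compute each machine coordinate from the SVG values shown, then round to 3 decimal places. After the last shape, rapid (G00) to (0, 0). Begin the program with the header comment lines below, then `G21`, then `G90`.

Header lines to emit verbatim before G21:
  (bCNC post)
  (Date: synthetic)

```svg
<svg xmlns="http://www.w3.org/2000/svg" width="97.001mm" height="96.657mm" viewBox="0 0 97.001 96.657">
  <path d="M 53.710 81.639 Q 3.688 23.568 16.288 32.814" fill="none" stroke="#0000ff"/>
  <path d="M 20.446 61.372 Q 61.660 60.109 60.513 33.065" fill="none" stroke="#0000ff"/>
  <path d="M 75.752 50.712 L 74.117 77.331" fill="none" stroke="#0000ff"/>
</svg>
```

viewBox `0 0 97.001 96.657` with mm width/height → 1 unit = 1 mm. Flip: y_m = 96.657 − y_svg.

**Shape 1** — `<path>` quadratic bezier, stroke `#0000ff` → cut (S974, F1261). Control points (SVG): P0=(53.710,81.639), P1=(3.688,23.568), P2=(16.288,32.814); sampled at t=k/3. Machine vertices: (53.710,15.018) → (27.320,46.252) → (14.846,62.527) → (16.288,63.843). Open path.

**Shape 2** — `<path>` quadratic bezier, stroke `#0000ff` → cut (S974, F1261). Control points (SVG): P0=(20.446,61.372), P1=(61.660,60.109), P2=(60.513,33.065); sampled at t=k/3. Machine vertices: (20.446,35.285) → (43.215,38.992) → (56.571,48.427) → (60.513,63.592). Open path.

**Shape 3** — `<path>` line segment, stroke `#0000ff` → cut (S974, F1261). Machine vertices: (75.752,45.945) → (74.117,19.326). Open path.

(bCNC post)
(Date: synthetic)
G21
G90
G00 X53.710 Y15.018
M3 S974
G1 X27.320 Y46.252 F1261
G1 X14.846 Y62.527
G1 X16.288 Y63.843
G00 X20.446 Y35.285
M3 S974
G1 X43.215 Y38.992 F1261
G1 X56.571 Y48.427
G1 X60.513 Y63.592
G00 X75.752 Y45.945
M3 S974
G1 X74.117 Y19.326 F1261
M5
G00 X0.000 Y0.000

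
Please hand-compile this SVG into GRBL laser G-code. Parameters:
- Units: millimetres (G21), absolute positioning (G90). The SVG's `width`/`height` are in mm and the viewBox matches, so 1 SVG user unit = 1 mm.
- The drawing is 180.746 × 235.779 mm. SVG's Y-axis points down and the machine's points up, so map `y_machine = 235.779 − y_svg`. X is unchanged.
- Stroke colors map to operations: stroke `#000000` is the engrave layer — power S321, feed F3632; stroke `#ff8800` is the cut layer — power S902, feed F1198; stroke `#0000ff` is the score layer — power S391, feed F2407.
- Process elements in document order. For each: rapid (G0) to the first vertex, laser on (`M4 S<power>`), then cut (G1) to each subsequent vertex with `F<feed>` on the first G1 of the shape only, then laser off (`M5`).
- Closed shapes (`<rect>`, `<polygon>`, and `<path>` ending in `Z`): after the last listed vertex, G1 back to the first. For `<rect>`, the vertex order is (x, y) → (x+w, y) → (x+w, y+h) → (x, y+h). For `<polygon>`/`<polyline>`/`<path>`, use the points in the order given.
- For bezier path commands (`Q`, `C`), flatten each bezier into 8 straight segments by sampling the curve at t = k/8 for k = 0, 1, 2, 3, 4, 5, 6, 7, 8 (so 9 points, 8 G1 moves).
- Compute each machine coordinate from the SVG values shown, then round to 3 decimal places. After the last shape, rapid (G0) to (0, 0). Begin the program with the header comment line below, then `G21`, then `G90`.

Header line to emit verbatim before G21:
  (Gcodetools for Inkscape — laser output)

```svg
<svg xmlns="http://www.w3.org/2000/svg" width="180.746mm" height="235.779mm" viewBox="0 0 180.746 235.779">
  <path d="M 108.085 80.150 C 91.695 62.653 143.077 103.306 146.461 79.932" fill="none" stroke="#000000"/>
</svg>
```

1 u = 1 mm; y_m = 235.779 − y.

[1] `<path>` cubic bezier, #000000→engrave S321 F3632: (108.085,155.629) → (104.889,159.703) → (106.691,159.758) → (112.133,157.224) → (119.858,153.534) → (128.510,150.120) → (136.732,148.413) → (143.168,149.844) → (146.461,155.847)

(Gcodetools for Inkscape — laser output)
G21
G90
G0 X108.085 Y155.629
M4 S321
G1 X104.889 Y159.703 F3632
G1 X106.691 Y159.758
G1 X112.133 Y157.224
G1 X119.858 Y153.534
G1 X128.510 Y150.120
G1 X136.732 Y148.413
G1 X143.168 Y149.844
G1 X146.461 Y155.847
M5
G0 X0.000 Y0.000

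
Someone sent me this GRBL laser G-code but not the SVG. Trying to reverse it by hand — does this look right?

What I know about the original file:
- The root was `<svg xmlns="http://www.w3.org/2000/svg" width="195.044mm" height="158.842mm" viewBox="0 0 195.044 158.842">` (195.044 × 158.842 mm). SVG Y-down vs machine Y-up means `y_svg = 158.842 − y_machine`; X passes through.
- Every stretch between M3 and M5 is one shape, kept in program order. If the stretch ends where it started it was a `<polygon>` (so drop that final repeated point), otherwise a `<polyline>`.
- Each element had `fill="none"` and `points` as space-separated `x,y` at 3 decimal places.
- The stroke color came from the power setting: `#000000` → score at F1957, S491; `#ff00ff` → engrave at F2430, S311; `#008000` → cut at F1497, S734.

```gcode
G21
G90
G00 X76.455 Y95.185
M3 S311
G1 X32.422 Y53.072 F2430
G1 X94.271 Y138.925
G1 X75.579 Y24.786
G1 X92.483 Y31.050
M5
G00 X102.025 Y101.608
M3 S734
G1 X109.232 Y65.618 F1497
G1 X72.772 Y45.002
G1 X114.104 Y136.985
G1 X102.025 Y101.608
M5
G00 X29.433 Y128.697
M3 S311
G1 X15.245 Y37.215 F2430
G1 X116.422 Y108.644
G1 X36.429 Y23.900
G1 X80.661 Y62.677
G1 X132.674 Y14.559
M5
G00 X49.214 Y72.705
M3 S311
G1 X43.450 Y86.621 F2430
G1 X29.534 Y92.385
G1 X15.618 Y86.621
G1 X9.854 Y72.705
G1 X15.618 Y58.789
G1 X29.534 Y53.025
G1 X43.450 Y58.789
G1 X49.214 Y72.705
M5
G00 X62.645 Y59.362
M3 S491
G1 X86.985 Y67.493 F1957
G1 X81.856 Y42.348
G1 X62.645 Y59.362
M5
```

<svg xmlns="http://www.w3.org/2000/svg" width="195.044mm" height="158.842mm" viewBox="0 0 195.044 158.842">
  <polyline points="76.455,63.657 32.422,105.770 94.271,19.917 75.579,134.056 92.483,127.792" fill="none" stroke="#ff00ff"/>
  <polygon points="102.025,57.234 109.232,93.224 72.772,113.840 114.104,21.857" fill="none" stroke="#008000"/>
  <polyline points="29.433,30.145 15.245,121.627 116.422,50.198 36.429,134.942 80.661,96.165 132.674,144.283" fill="none" stroke="#ff00ff"/>
  <polygon points="49.214,86.137 43.450,72.221 29.534,66.457 15.618,72.221 9.854,86.137 15.618,100.053 29.534,105.817 43.450,100.053" fill="none" stroke="#ff00ff"/>
  <polygon points="62.645,99.480 86.985,91.349 81.856,116.494" fill="none" stroke="#000000"/>
</svg>

Each laser-on run becomes one SVG element. Flip Y back into SVG space with y_svg = 158.842 − y_machine.

Run 1: power S311 maps to stroke `#ff00ff` (engrave). The run is open, so emit a `<polyline>` with points (Y-flipped): 76.455,63.657 32.422,105.770 94.271,19.917 75.579,134.056 92.483,127.792.

Run 2: power S734 maps to stroke `#008000` (cut). The run returns to its start, so emit a `<polygon>` with points (Y-flipped): 102.025,57.234 109.232,93.224 72.772,113.840 114.104,21.857.

Run 3: the run's S311 means `#ff00ff` (engrave). The run is open, so emit a `<polyline>` with points (Y-flipped): 29.433,30.145 15.245,121.627 116.422,50.198 36.429,134.942 80.661,96.165 132.674,144.283.

Run 4: S311 ⇒ engrave layer `#ff00ff`. The run returns to its start, so emit a `<polygon>` with points (Y-flipped): 49.214,86.137 43.450,72.221 29.534,66.457 15.618,72.221 9.854,86.137 15.618,100.053 29.534,105.817 43.450,100.053.

Run 5: S491 ⇒ score layer `#000000`. The run returns to its start, so emit a `<polygon>` with points (Y-flipped): 62.645,99.480 86.985,91.349 81.856,116.494.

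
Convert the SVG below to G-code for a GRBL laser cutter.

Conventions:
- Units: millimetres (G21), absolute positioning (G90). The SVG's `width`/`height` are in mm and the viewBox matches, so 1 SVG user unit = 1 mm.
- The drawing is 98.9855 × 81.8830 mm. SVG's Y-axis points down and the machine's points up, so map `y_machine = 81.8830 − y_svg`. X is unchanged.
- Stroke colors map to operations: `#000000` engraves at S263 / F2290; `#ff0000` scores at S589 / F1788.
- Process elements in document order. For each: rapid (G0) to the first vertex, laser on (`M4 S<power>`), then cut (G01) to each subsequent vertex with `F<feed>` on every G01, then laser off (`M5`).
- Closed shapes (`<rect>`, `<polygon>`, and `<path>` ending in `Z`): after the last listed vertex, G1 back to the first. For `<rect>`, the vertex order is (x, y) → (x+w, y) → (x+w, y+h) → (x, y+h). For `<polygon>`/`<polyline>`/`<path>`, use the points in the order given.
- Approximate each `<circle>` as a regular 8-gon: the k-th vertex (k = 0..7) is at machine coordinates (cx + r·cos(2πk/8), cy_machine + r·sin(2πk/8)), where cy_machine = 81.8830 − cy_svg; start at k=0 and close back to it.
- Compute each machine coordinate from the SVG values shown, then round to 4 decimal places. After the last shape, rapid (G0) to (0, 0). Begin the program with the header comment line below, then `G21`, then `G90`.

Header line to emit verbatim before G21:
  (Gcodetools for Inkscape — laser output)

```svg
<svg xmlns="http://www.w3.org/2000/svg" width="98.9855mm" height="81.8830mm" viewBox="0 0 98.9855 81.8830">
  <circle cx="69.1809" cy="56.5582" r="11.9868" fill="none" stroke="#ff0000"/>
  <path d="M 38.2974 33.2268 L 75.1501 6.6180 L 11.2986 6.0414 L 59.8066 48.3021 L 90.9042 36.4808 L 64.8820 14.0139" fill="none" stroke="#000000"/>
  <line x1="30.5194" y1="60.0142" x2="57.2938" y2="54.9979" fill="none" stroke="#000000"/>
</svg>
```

(Gcodetools for Inkscape — laser output)
G21
G90
G0 X81.1677 Y25.3248
M4 S589
G01 X77.6568 Y33.8007 F1788
G01 X69.1809 Y37.3116 F1788
G01 X60.7050 Y33.8007 F1788
G01 X57.1941 Y25.3248 F1788
G01 X60.7050 Y16.8489 F1788
G01 X69.1809 Y13.3380 F1788
G01 X77.6568 Y16.8489 F1788
G01 X81.1677 Y25.3248 F1788
M5
G0 X38.2974 Y48.6562
M4 S263
G01 X75.1501 Y75.2650 F2290
G01 X11.2986 Y75.8416 F2290
G01 X59.8066 Y33.5809 F2290
G01 X90.9042 Y45.4022 F2290
G01 X64.8820 Y67.8691 F2290
M5
G0 X30.5194 Y21.8688
M4 S263
G01 X57.2938 Y26.8851 F2290
M5
G0 X0.0000 Y0.0000

1 u = 1 mm; y_m = 81.8830 − y.

[1] `<circle>` circle, #ff0000→score S589 F1788: (81.1677,25.3248) → (77.6568,33.8007) → (69.1809,37.3116) → (60.7050,33.8007) → (57.1941,25.3248) → (60.7050,16.8489) → (69.1809,13.3380) → (77.6568,16.8489) → (81.1677,25.3248) (closed)

[2] `<path>` open polyline, #000000→engrave S263 F2290: (38.2974,48.6562) → (75.1501,75.2650) → (11.2986,75.8416) → (59.8066,33.5809) → (90.9042,45.4022) → (64.8820,67.8691)

[3] `<line>` line segment, #000000→engrave S263 F2290: (30.5194,21.8688) → (57.2938,26.8851)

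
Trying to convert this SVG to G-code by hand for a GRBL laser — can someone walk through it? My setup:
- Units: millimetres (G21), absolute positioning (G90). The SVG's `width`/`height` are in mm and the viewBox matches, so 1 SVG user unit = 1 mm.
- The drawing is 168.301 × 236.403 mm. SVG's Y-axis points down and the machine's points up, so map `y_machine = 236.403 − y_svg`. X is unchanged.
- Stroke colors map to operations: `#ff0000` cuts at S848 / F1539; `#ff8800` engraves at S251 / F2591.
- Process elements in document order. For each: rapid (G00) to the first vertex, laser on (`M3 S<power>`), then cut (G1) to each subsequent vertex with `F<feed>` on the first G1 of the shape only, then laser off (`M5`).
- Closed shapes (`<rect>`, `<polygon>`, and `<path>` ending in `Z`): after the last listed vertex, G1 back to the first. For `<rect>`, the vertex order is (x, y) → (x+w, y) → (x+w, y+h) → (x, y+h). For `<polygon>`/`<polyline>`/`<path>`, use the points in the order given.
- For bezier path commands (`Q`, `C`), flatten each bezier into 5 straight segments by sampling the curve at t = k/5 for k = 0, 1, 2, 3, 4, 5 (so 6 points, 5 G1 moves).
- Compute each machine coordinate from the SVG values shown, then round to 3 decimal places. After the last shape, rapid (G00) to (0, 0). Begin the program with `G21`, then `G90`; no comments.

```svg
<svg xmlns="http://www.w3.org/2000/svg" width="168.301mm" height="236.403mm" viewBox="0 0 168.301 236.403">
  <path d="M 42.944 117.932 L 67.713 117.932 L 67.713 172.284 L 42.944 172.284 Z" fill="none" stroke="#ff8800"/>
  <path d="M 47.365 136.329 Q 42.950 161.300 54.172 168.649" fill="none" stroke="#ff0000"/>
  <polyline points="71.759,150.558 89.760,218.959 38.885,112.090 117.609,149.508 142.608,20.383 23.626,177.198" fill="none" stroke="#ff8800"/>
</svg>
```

G21
G90
G00 X42.944 Y118.471
M3 S251
G1 X67.713 Y118.471 F2591
G1 X67.713 Y64.119
G1 X42.944 Y64.119
G1 X42.944 Y118.471
M5
G00 X47.365 Y100.074
M3 S848
G1 X46.224 Y90.790 F1539
G1 X46.335 Y82.917
G1 X47.696 Y76.453
G1 X50.309 Y71.398
G1 X54.172 Y67.754
M5
G00 X71.759 Y85.845
M3 S251
G1 X89.760 Y17.444 F2591
G1 X38.885 Y124.313
G1 X117.609 Y86.895
G1 X142.608 Y216.020
G1 X23.626 Y59.205
M5
G00 X0.000 Y0.000

1 u = 1 mm; y_m = 236.403 − y.

[1] `<path>` rectangle, #ff8800→engrave S251 F2591: (42.944,118.471) → (67.713,118.471) → (67.713,64.119) → (42.944,64.119) → (42.944,118.471) (closed)

[2] `<path>` quadratic bezier, #ff0000→cut S848 F1539: (47.365,100.074) → (46.224,90.790) → (46.335,82.917) → (47.696,76.453) → (50.309,71.398) → (54.172,67.754)

[3] `<polyline>` open polyline, #ff8800→engrave S251 F2591: (71.759,85.845) → (89.760,17.444) → (38.885,124.313) → (117.609,86.895) → (142.608,216.020) → (23.626,59.205)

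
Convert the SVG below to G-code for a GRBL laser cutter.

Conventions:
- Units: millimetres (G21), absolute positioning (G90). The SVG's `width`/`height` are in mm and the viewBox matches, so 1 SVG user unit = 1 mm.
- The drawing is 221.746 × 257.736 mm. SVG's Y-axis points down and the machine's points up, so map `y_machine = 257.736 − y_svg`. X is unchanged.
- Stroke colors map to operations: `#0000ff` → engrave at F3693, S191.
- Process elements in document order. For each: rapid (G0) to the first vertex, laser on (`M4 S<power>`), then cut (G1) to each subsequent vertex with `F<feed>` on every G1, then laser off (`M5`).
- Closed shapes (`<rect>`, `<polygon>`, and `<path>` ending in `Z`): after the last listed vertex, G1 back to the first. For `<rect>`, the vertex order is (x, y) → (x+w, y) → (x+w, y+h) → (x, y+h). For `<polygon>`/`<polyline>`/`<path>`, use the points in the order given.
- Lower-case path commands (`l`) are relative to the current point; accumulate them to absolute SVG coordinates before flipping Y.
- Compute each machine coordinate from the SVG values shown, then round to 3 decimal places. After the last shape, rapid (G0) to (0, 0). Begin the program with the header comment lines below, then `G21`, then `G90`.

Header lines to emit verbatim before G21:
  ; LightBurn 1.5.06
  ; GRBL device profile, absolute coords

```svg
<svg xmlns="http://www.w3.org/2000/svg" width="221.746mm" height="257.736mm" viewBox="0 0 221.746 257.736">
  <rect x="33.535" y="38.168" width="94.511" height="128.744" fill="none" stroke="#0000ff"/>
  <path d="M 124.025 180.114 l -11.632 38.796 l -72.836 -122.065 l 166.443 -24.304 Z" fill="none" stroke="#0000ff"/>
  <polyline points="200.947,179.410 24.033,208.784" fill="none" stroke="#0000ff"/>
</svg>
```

viewBox `0 0 221.746 257.736` with mm width/height → 1 unit = 1 mm. Flip: y_m = 257.736 − y_svg.

**Shape 1** — `<rect>` rectangle, stroke `#0000ff` → engrave (S191, F3693). Machine vertices: (33.535,219.568) → (128.046,219.568) → (128.046,90.824) → (33.535,90.824) → (33.535,219.568). Closed: final G1 returns to the first vertex.

**Shape 2** — `<path>` closed polygon, stroke `#0000ff` → engrave (S191, F3693). Machine vertices: (124.025,77.622) → (112.393,38.826) → (39.557,160.891) → (206.000,185.195) → (124.025,77.622). Closed: final G1 returns to the first vertex.

**Shape 3** — `<polyline>` line segment, stroke `#0000ff` → engrave (S191, F3693). Machine vertices: (200.947,78.326) → (24.033,48.952). Open path.

; LightBurn 1.5.06
; GRBL device profile, absolute coords
G21
G90
G0 X33.535 Y219.568
M4 S191
G1 X128.046 Y219.568 F3693
G1 X128.046 Y90.824 F3693
G1 X33.535 Y90.824 F3693
G1 X33.535 Y219.568 F3693
M5
G0 X124.025 Y77.622
M4 S191
G1 X112.393 Y38.826 F3693
G1 X39.557 Y160.891 F3693
G1 X206.000 Y185.195 F3693
G1 X124.025 Y77.622 F3693
M5
G0 X200.947 Y78.326
M4 S191
G1 X24.033 Y48.952 F3693
M5
G0 X0.000 Y0.000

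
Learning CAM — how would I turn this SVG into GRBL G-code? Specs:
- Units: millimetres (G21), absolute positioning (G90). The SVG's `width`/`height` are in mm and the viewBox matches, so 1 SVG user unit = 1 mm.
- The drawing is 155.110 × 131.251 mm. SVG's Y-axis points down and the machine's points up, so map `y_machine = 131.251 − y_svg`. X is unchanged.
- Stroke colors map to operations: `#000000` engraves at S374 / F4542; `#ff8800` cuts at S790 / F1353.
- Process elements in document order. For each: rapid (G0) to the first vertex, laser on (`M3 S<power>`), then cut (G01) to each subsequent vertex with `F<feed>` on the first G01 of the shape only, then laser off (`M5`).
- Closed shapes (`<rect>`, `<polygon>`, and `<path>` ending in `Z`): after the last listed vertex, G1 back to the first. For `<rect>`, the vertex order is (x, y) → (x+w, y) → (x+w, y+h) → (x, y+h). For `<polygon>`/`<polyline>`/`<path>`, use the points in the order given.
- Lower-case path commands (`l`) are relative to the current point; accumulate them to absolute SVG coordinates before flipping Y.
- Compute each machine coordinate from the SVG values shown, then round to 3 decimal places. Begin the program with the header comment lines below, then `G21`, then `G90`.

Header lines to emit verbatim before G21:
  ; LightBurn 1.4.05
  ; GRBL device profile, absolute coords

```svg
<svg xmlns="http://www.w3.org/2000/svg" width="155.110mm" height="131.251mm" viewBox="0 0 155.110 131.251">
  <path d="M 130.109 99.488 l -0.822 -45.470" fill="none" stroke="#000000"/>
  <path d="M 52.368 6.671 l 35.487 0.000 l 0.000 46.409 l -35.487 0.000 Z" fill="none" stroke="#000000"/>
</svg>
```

; LightBurn 1.4.05
; GRBL device profile, absolute coords
G21
G90
G0 X130.109 Y31.763
M3 S374
G01 X129.287 Y77.233 F4542
M5
G0 X52.368 Y124.580
M3 S374
G01 X87.855 Y124.580 F4542
G01 X87.855 Y78.171
G01 X52.368 Y78.171
G01 X52.368 Y124.580
M5

Since the viewBox matches the mm dimensions, user units are millimetres directly. The only transform is the Y-flip y_m = 131.251 − y_svg.

Shape 1 is a line segment drawn with `<path>`. Its stroke #000000 means engrave at S374, F4542. After flipping Y the toolpath is (130.109,31.763) → (129.287,77.233).

Shape 2 is a rectangle drawn with `<path>`. Its stroke #000000 means engrave at S374, F4542. After flipping Y the toolpath is (52.368,124.580) → (87.855,124.580) → (87.855,78.171) → (52.368,78.171) → (52.368,124.580), returning to the start.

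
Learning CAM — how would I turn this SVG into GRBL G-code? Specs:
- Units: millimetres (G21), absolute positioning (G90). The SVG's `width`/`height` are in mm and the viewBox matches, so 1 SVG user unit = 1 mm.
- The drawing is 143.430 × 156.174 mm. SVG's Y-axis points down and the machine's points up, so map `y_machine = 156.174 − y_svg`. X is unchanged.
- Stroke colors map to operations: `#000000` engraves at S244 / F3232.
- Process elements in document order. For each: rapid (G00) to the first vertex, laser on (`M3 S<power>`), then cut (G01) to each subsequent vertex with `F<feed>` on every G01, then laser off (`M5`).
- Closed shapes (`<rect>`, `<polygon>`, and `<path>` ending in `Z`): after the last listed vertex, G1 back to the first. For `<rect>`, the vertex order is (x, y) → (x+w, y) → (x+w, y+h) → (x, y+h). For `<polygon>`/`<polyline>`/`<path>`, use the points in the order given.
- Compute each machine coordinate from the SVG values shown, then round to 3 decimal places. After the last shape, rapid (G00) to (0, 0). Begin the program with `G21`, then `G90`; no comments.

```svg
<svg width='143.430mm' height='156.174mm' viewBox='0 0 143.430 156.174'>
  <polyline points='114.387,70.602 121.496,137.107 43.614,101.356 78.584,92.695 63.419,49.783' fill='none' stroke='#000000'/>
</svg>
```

G21
G90
G00 X114.387 Y85.572
M3 S244
G01 X121.496 Y19.067 F3232
G01 X43.614 Y54.818 F3232
G01 X78.584 Y63.479 F3232
G01 X63.419 Y106.391 F3232
M5
G00 X0.000 Y0.000

viewBox `0 0 143.430 156.174` with mm width/height → 1 unit = 1 mm. Flip: y_m = 156.174 − y_svg.

**Shape 1** — `<polyline>` open polyline, stroke `#000000` → engrave (S244, F3232). Machine vertices: (114.387,85.572) → (121.496,19.067) → (43.614,54.818) → (78.584,63.479) → (63.419,106.391). Open path.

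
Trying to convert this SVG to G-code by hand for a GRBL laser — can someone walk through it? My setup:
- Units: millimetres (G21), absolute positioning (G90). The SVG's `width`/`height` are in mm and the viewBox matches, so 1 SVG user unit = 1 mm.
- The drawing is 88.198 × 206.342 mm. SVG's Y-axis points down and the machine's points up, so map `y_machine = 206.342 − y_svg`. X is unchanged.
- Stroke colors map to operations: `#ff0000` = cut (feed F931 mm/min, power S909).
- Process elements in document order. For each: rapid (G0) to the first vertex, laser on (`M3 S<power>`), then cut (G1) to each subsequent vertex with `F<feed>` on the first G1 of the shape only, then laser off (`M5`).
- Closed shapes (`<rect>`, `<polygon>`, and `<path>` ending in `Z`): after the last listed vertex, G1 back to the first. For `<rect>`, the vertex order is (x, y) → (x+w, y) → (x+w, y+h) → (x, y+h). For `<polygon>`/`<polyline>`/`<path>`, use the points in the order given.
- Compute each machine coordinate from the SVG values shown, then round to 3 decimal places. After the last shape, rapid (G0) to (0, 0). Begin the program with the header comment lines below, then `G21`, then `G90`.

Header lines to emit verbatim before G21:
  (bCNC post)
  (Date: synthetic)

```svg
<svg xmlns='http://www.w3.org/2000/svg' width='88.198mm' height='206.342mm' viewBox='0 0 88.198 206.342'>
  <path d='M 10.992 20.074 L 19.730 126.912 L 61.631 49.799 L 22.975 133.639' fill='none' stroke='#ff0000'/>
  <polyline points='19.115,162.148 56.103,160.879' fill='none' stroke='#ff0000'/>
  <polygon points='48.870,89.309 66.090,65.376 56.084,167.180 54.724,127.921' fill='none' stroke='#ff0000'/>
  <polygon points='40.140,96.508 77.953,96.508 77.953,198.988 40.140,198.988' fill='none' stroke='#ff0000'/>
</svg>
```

(bCNC post)
(Date: synthetic)
G21
G90
G0 X10.992 Y186.268
M3 S909
G1 X19.730 Y79.430 F931
G1 X61.631 Y156.543
G1 X22.975 Y72.703
M5
G0 X19.115 Y44.194
M3 S909
G1 X56.103 Y45.463 F931
M5
G0 X48.870 Y117.033
M3 S909
G1 X66.090 Y140.966 F931
G1 X56.084 Y39.162
G1 X54.724 Y78.421
G1 X48.870 Y117.033
M5
G0 X40.140 Y109.834
M3 S909
G1 X77.953 Y109.834 F931
G1 X77.953 Y7.354
G1 X40.140 Y7.354
G1 X40.140 Y109.834
M5
G0 X0.000 Y0.000

Since the viewBox matches the mm dimensions, user units are millimetres directly. The only transform is the Y-flip y_m = 206.342 − y_svg.

Shape 1 is a open polyline drawn with `<path>`. Its stroke #ff0000 means cut at S909, F931. After flipping Y the toolpath is (10.992,186.268) → (19.730,79.430) → (61.631,156.543) → (22.975,72.703).

Shape 2 is a line segment drawn with `<polyline>`. Its stroke #ff0000 means cut at S909, F931. After flipping Y the toolpath is (19.115,44.194) → (56.103,45.463).

Shape 3 is a closed polygon drawn with `<polygon>`. Its stroke #ff0000 means cut at S909, F931. After flipping Y the toolpath is (48.870,117.033) → (66.090,140.966) → (56.084,39.162) → (54.724,78.421) → (48.870,117.033), returning to the start.

Shape 4 is a rectangle drawn with `<polygon>`. Its stroke #ff0000 means cut at S909, F931. After flipping Y the toolpath is (40.140,109.834) → (77.953,109.834) → (77.953,7.354) → (40.140,7.354) → (40.140,109.834), returning to the start.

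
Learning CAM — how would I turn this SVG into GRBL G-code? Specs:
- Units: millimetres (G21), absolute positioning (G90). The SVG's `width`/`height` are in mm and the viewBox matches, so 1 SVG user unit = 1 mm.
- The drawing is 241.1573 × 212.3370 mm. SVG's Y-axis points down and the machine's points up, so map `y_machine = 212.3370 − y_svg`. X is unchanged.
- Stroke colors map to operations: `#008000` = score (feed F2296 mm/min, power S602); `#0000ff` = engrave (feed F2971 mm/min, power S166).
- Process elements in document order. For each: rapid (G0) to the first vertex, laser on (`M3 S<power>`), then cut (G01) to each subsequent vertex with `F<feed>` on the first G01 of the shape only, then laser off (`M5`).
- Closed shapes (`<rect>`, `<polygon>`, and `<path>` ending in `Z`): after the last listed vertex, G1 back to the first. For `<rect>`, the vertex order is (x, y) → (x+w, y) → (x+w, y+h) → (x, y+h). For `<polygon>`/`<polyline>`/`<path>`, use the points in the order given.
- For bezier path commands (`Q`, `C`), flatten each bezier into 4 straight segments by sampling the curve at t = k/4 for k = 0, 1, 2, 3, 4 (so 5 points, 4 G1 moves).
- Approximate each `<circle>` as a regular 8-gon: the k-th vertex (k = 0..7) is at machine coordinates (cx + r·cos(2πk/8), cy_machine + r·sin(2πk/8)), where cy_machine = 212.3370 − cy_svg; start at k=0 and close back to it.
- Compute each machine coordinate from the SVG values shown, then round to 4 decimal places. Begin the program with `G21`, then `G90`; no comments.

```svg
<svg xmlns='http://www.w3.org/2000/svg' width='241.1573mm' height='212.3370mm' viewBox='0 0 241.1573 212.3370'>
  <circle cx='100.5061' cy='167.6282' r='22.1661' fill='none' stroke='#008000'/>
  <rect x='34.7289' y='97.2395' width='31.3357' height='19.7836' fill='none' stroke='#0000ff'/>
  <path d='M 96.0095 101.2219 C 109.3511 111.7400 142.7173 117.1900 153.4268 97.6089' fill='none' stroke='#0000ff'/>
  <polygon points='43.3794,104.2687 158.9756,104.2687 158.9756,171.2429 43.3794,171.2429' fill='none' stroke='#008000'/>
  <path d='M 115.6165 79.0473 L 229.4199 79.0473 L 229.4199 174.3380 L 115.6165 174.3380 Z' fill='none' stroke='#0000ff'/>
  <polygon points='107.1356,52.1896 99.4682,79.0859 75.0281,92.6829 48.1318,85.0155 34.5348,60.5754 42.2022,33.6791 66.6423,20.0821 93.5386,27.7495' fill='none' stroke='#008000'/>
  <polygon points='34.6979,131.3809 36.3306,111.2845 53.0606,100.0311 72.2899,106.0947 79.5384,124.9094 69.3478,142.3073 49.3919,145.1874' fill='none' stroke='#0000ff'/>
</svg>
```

viewBox `0 0 241.1573 212.3370` with mm width/height → 1 unit = 1 mm. Flip: y_m = 212.3370 − y_svg.

**Shape 1** — `<circle>` circle, stroke `#008000` → score (S602, F2296). Machine vertices: (122.6722,44.7088) → (116.1799,60.3826) → (100.5061,66.8749) → (84.8323,60.3826) → (78.3400,44.7088) → (84.8323,29.0350) → (100.5061,22.5427) → (116.1799,29.0350) → (122.6722,44.7088). Closed: final G1 returns to the first vertex.

**Shape 2** — `<rect>` rectangle, stroke `#0000ff` → engrave (S166, F2971). Machine vertices: (34.7289,115.0975) → (66.0646,115.0975) → (66.0646,95.3139) → (34.7289,95.3139) → (34.7289,115.0975). Closed: final G1 returns to the first vertex.

**Shape 3** — `<path>` cubic bezier, stroke `#0000ff` → engrave (S166, F2971). Control points (SVG): P0=(96.0095,101.2219), P1=(109.3511,111.7400), P2=(142.7173,117.1900), P3=(153.4268,97.6089); sampled at t=k/4. Machine vertices: (96.0095,111.1151) → (109.1034,104.4887) → (125.7052,101.6344) → (141.8134,104.4237) → (153.4268,114.7281). Open path.

**Shape 4** — `<polygon>` rectangle, stroke `#008000` → score (S602, F2296). Machine vertices: (43.3794,108.0683) → (158.9756,108.0683) → (158.9756,41.0941) → (43.3794,41.0941) → (43.3794,108.0683). Closed: final G1 returns to the first vertex.

**Shape 5** — `<path>` rectangle, stroke `#0000ff` → engrave (S166, F2971). Machine vertices: (115.6165,133.2897) → (229.4199,133.2897) → (229.4199,37.9990) → (115.6165,37.9990) → (115.6165,133.2897). Closed: final G1 returns to the first vertex.

**Shape 6** — `<polygon>` regular polygon, stroke `#008000` → score (S602, F2296). Machine vertices: (107.1356,160.1474) → (99.4682,133.2511) → (75.0281,119.6541) → (48.1318,127.3215) → (34.5348,151.7616) → (42.2022,178.6579) → (66.6423,192.2549) → (93.5386,184.5875) → (107.1356,160.1474). Closed: final G1 returns to the first vertex.

**Shape 7** — `<polygon>` regular polygon, stroke `#0000ff` → engrave (S166, F2971). Machine vertices: (34.6979,80.9561) → (36.3306,101.0525) → (53.0606,112.3059) → (72.2899,106.2423) → (79.5384,87.4276) → (69.3478,70.0297) → (49.3919,67.1496) → (34.6979,80.9561). Closed: final G1 returns to the first vertex.

G21
G90
G0 X122.6722 Y44.7088
M3 S602
G01 X116.1799 Y60.3826 F2296
G01 X100.5061 Y66.8749
G01 X84.8323 Y60.3826
G01 X78.3400 Y44.7088
G01 X84.8323 Y29.0350
G01 X100.5061 Y22.5427
G01 X116.1799 Y29.0350
G01 X122.6722 Y44.7088
M5
G0 X34.7289 Y115.0975
M3 S166
G01 X66.0646 Y115.0975 F2971
G01 X66.0646 Y95.3139
G01 X34.7289 Y95.3139
G01 X34.7289 Y115.0975
M5
G0 X96.0095 Y111.1151
M3 S166
G01 X109.1034 Y104.4887 F2971
G01 X125.7052 Y101.6344
G01 X141.8134 Y104.4237
G01 X153.4268 Y114.7281
M5
G0 X43.3794 Y108.0683
M3 S602
G01 X158.9756 Y108.0683 F2296
G01 X158.9756 Y41.0941
G01 X43.3794 Y41.0941
G01 X43.3794 Y108.0683
M5
G0 X115.6165 Y133.2897
M3 S166
G01 X229.4199 Y133.2897 F2971
G01 X229.4199 Y37.9990
G01 X115.6165 Y37.9990
G01 X115.6165 Y133.2897
M5
G0 X107.1356 Y160.1474
M3 S602
G01 X99.4682 Y133.2511 F2296
G01 X75.0281 Y119.6541
G01 X48.1318 Y127.3215
G01 X34.5348 Y151.7616
G01 X42.2022 Y178.6579
G01 X66.6423 Y192.2549
G01 X93.5386 Y184.5875
G01 X107.1356 Y160.1474
M5
G0 X34.6979 Y80.9561
M3 S166
G01 X36.3306 Y101.0525 F2971
G01 X53.0606 Y112.3059
G01 X72.2899 Y106.2423
G01 X79.5384 Y87.4276
G01 X69.3478 Y70.0297
G01 X49.3919 Y67.1496
G01 X34.6979 Y80.9561
M5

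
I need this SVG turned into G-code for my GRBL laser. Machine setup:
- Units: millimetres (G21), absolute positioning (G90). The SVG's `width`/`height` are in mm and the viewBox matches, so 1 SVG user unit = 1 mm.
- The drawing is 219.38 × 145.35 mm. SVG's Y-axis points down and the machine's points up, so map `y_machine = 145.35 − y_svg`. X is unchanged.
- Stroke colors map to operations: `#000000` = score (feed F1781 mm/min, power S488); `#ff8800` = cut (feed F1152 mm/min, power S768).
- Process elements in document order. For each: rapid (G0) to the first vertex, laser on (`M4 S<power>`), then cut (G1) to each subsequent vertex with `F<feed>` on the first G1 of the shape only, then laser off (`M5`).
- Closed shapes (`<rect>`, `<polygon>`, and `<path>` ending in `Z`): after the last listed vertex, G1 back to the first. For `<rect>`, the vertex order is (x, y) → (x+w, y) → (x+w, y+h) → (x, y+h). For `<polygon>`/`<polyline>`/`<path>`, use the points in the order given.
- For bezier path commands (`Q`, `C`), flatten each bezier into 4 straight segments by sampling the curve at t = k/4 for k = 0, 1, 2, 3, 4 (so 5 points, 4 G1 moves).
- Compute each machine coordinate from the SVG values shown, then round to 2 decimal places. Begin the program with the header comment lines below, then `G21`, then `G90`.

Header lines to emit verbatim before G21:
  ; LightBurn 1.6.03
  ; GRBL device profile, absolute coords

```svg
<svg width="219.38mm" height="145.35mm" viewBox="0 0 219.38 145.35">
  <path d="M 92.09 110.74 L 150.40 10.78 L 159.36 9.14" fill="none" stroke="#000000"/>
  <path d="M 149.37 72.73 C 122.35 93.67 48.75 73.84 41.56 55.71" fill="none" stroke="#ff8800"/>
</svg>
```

; LightBurn 1.6.03
; GRBL device profile, absolute coords
G21
G90
G0 X92.09 Y34.61
M4 S488
G1 X150.40 Y134.57 F1781
G1 X159.36 Y136.21
M5
G0 X149.37 Y72.62
M4 S768
G1 X122.14 Y63.90 F1152
G1 X88.03 Y66.48
G1 X57.64 Y76.39
G1 X41.56 Y89.64
M5

1 u = 1 mm; y_m = 145.35 − y.

[1] `<path>` open polyline, #000000→score S488 F1781: (92.09,34.61) → (150.40,134.57) → (159.36,136.21)

[2] `<path>` cubic bezier, #ff8800→cut S768 F1152: (149.37,72.62) → (122.14,63.90) → (88.03,66.48) → (57.64,76.39) → (41.56,89.64)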